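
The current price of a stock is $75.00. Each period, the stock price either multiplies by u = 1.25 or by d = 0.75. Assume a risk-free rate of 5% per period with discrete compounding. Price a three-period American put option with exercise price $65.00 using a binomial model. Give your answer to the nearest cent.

Risk-neutral probability p = (1 + 0.05 − 0.75)/(1.25 − 0.75) = 0.3000/0.5000 = 0.6000
Terminal stock prices: S_uuu = 146.5, S_uud = 87.89, S_udd = 52.73, S_ddd = 31.64
Terminal payoffs (K − S): max(-81.48, 0) = 0, max(-22.89, 0) = 0, max(12.27, 0) = 12.27, max(33.36, 0) = 33.36
Node uu (S = 117.2): continuation = 1/1.05·[0.6000·0.0000 + 0.4000·0.0000] = 0.0000; exercise value = 0.0000 ≤ continuation, so V_uu = 0.0000
Node ud (S = 70.31): continuation = 1/1.05·[0.6000·0.0000 + 0.4000·12.2656] = 4.6726; exercise value = 0.0000 ≤ continuation, so V_ud = 4.6726
Node dd (S = 42.19): continuation = 1/1.05·[0.6000·12.2656 + 0.4000·33.3594] = 19.7173; exercise value = 22.8125 > continuation, so V_dd = 22.8125 (exercise)
Node u (S = 93.75): continuation = 1/1.05·[0.6000·0.0000 + 0.4000·4.6726] = 1.7800; exercise value = 0.0000 ≤ continuation, so V_u = 1.7800
Node d (S = 56.25): continuation = 1/1.05·[0.6000·4.6726 + 0.4000·22.8125] = 11.3605; exercise value = 8.7500 ≤ continuation, so V_d = 11.3605
Node 0 (S = 75): continuation = 1/1.05·[0.6000·1.7800 + 0.4000·11.3605] = 5.3450; exercise value = 0.0000 ≤ continuation, so V_0 = 5.3450

$5.34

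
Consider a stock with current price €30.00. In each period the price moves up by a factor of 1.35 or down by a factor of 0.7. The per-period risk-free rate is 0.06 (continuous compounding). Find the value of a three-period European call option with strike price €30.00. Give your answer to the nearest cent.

Risk-neutral probability p = (e^0.06 − 0.7)/(1.35 − 0.7) = 0.3618/0.6500 = 0.5567
Terminal stock prices: S_uuu = 73.81, S_uud = 38.27, S_udd = 19.84, S_ddd = 10.29
Terminal payoffs (S − K): max(43.81, 0) = 43.81, max(8.273, 0) = 8.273, max(-10.16, 0) = 0, max(-19.71, 0) = 0
Node uu (S = 54.68): V_uu = e^(−0.06)·[0.5567·43.8113 + 0.4433·8.2725] = 26.4221
Node ud (S = 28.35): V_ud = e^(−0.06)·[0.5567·8.2725 + 0.4433·0.0000] = 4.3369
Node dd (S = 14.7): V_dd = e^(−0.06)·[0.5567·0.0000 + 0.4433·0.0000] = 0.0000
Node u (S = 40.5): V_u = e^(−0.06)·[0.5567·26.4221 + 0.4433·4.3369] = 15.6626
Node d (S = 21): V_d = e^(−0.06)·[0.5567·4.3369 + 0.4433·0.0000] = 2.2736
Node 0 (S = 30): V_0 = e^(−0.06)·[0.5567·15.6626 + 0.4433·2.2736] = 9.1604

€9.16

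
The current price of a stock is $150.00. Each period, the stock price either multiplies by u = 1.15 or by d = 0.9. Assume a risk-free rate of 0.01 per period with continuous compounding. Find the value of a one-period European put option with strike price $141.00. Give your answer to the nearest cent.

Risk-neutral probability p = (e^0.01 − 0.9)/(1.15 − 0.9) = 0.1101/0.2500 = 0.4402
Terminal stock prices: S_u = 172.5, S_d = 135
Terminal payoffs (K − S): max(-31.5, 0) = 0, max(6, 0) = 6
Node 0 (S = 150): V_0 = e^(−0.01)·[0.4402·0.0000 + 0.5598·6.0000] = 3.3254

$3.33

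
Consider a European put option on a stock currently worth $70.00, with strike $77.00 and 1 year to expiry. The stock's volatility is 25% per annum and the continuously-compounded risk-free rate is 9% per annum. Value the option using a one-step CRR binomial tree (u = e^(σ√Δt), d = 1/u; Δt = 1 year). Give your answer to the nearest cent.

$7.72

CRR parameters: u = e^(σ√Δt) = e^(0.25·√1) = 1.2840, d = 1/u = 0.7788
Per-period rate: rΔt = 0.09·1 = 0.09, so R = e^0.09 = 1.0942
Risk-neutral probability p = (e^0.09 − 0.7788)/(1.2840 − 0.7788) = 0.3154/0.5052 = 0.6242
Terminal stock prices: S_u = 89.88, S_d = 54.52
Terminal payoffs (K − S): max(-12.88, 0) = 0, max(22.48, 0) = 22.48
Node 0 (S = 70): V_0 = e^(−0.09)·[0.6242·0.0000 + 0.3758·22.4839] = 7.7217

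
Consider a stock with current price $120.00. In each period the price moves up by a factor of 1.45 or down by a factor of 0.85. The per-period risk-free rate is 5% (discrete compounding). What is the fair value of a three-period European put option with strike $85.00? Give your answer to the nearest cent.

Risk-neutral probability p = (1 + 0.05 − 0.85)/(1.45 − 0.85) = 0.2000/0.6000 = 0.3333
Terminal stock prices: S_uuu = 365.8, S_uud = 214.5, S_udd = 125.7, S_ddd = 73.69
Terminal payoffs (K − S): max(-280.8, 0) = 0, max(-129.5, 0) = 0, max(-40.71, 0) = 0, max(11.31, 0) = 11.31
Node uu (S = 252.3): V_uu = 1/1.05·[0.3333·0.0000 + 0.6667·0.0000] = 0.0000
Node ud (S = 147.9): V_ud = 1/1.05·[0.3333·0.0000 + 0.6667·0.0000] = 0.0000
Node dd (S = 86.7): V_dd = 1/1.05·[0.3333·0.0000 + 0.6667·11.3050] = 7.1778
Node u (S = 174): V_u = 1/1.05·[0.3333·0.0000 + 0.6667·0.0000] = 0.0000
Node d (S = 102): V_d = 1/1.05·[0.3333·0.0000 + 0.6667·7.1778] = 4.5573
Node 0 (S = 120): V_0 = 1/1.05·[0.3333·0.0000 + 0.6667·4.5573] = 2.8935

$2.89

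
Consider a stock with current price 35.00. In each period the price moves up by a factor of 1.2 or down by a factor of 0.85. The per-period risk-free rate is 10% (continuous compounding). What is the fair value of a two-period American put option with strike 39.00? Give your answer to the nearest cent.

Risk-neutral probability p = (e^0.1 − 0.85)/(1.2 − 0.85) = 0.2552/0.3500 = 0.7291
Terminal stock prices: S_uu = 50.4, S_ud = 35.7, S_dd = 25.29
Terminal payoffs (K − S): max(-11.4, 0) = 0, max(3.3, 0) = 3.3, max(13.71, 0) = 13.71
Node u (S = 42): continuation = e^(−0.1)·[0.7291·0.0000 + 0.2709·3.3000] = 0.8090; exercise value = 0.0000 ≤ continuation, so V_u = 0.8090
Node d (S = 29.75): continuation = e^(−0.1)·[0.7291·3.3000 + 0.2709·13.7125] = 5.5387; exercise value = 9.2500 > continuation, so V_d = 9.2500 (exercise)
Node 0 (S = 35): continuation = e^(−0.1)·[0.7291·0.8090 + 0.2709·9.2500] = 2.8014; exercise value = 4.0000 > continuation, so V_0 = 4.0000 (exercise)

4.00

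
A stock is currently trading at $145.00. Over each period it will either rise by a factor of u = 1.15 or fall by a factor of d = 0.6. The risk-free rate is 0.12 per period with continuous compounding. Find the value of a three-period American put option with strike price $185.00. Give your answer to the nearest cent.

$40.00

Risk-neutral probability p = (e^0.12 − 0.6)/(1.15 − 0.6) = 0.5275/0.5500 = 0.9591
Terminal stock prices: S_uuu = 220.5, S_uud = 115.1, S_udd = 60.03, S_ddd = 31.32
Terminal payoffs (K − S): max(-35.53, 0) = 0, max(69.94, 0) = 69.94, max(125, 0) = 125, max(153.7, 0) = 153.7
Node uu (S = 191.8): continuation = e^(−0.12)·[0.9591·0.0000 + 0.0409·69.9425] = 2.5381; exercise value = 0.0000 ≤ continuation, so V_uu = 2.5381
Node ud (S = 100): continuation = e^(−0.12)·[0.9591·69.9425 + 0.0409·124.9700] = 64.0303; exercise value = 84.9500 > continuation, so V_ud = 84.9500 (exercise)
Node dd (S = 52.2): continuation = e^(−0.12)·[0.9591·124.9700 + 0.0409·153.6800] = 111.8803; exercise value = 132.8000 > continuation, so V_dd = 132.8000 (exercise)
Node u (S = 166.8): continuation = e^(−0.12)·[0.9591·2.5381 + 0.0409·84.9500] = 5.2417; exercise value = 18.2500 > continuation, so V_u = 18.2500 (exercise)
Node d (S = 87): continuation = e^(−0.12)·[0.9591·84.9500 + 0.0409·132.8000] = 77.0803; exercise value = 98.0000 > continuation, so V_d = 98.0000 (exercise)
Node 0 (S = 145): continuation = e^(−0.12)·[0.9591·18.2500 + 0.0409·98.0000] = 19.0803; exercise value = 40.0000 > continuation, so V_0 = 40.0000 (exercise)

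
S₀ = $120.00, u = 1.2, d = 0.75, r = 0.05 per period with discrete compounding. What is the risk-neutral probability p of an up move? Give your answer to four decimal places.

Risk-neutral probability p = (1 + 0.05 − 0.75)/(1.2 − 0.75) = 0.3000/0.4500 = 0.6667

p = 0.6667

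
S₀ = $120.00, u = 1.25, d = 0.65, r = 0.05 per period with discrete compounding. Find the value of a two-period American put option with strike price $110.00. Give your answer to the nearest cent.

Risk-neutral probability p = (1 + 0.05 − 0.65)/(1.25 − 0.65) = 0.4000/0.6000 = 0.6667
Terminal stock prices: S_uu = 187.5, S_ud = 97.5, S_dd = 50.7
Terminal payoffs (K − S): max(-77.5, 0) = 0, max(12.5, 0) = 12.5, max(59.3, 0) = 59.3
Node u (S = 150): continuation = 1/1.05·[0.6667·0.0000 + 0.3333·12.5000] = 3.9683; exercise value = 0.0000 ≤ continuation, so V_u = 3.9683
Node d (S = 78): continuation = 1/1.05·[0.6667·12.5000 + 0.3333·59.3000] = 26.7619; exercise value = 32.0000 > continuation, so V_d = 32.0000 (exercise)
Node 0 (S = 120): continuation = 1/1.05·[0.6667·3.9683 + 0.3333·32.0000] = 12.6783; exercise value = 0.0000 ≤ continuation, so V_0 = 12.6783

$12.68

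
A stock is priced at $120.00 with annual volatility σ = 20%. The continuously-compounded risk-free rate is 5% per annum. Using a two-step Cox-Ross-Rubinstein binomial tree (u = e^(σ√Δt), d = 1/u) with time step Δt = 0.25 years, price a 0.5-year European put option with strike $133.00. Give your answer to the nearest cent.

CRR parameters: u = e^(σ√Δt) = e^(0.2·√0.25) = 1.1052, d = 1/u = 0.9048
Per-period rate: rΔt = 0.05·0.25 = 0.0125, so R = e^0.0125 = 1.0126
Risk-neutral probability p = (e^0.0125 − 0.9048)/(1.1052 − 0.9048) = 0.1077/0.2003 = 0.5378
Terminal stock prices: S_uu = 146.6, S_ud = 120, S_dd = 98.25
Terminal payoffs (K − S): max(-13.57, 0) = 0, max(13, 0) = 13, max(34.75, 0) = 34.75
Node u (S = 132.6): V_u = e^(−0.0125)·[0.5378·0.0000 + 0.4622·13.0000] = 5.9339
Node d (S = 108.6): V_d = e^(−0.0125)·[0.5378·13.0000 + 0.4622·34.7523] = 22.7674
Node 0 (S = 120): V_0 = e^(−0.0125)·[0.5378·5.9339 + 0.4622·22.7674] = 13.5438

$13.54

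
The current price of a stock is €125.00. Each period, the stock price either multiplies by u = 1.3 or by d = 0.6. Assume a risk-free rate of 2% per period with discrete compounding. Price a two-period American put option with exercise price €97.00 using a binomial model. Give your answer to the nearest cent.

Risk-neutral probability p = (1 + 0.02 − 0.6)/(1.3 − 0.6) = 0.4200/0.7000 = 0.6000
Terminal stock prices: S_uu = 211.3, S_ud = 97.5, S_dd = 45
Terminal payoffs (K − S): max(-114.3, 0) = 0, max(-0.5, 0) = 0, max(52, 0) = 52
Node u (S = 162.5): continuation = 1/1.02·[0.6000·0.0000 + 0.4000·0.0000] = 0.0000; exercise value = 0.0000 ≤ continuation, so V_u = 0.0000
Node d (S = 75): continuation = 1/1.02·[0.6000·0.0000 + 0.4000·52.0000] = 20.3922; exercise value = 22.0000 > continuation, so V_d = 22.0000 (exercise)
Node 0 (S = 125): continuation = 1/1.02·[0.6000·0.0000 + 0.4000·22.0000] = 8.6275; exercise value = 0.0000 ≤ continuation, so V_0 = 8.6275

€8.63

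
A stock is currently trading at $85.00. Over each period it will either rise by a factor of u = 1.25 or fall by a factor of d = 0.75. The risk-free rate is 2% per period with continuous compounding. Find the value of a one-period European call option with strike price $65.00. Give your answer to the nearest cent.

Risk-neutral probability p = (e^0.02 − 0.75)/(1.25 − 0.75) = 0.2702/0.5000 = 0.5404
Terminal stock prices: S_u = 106.2, S_d = 63.75
Terminal payoffs (S − K): max(41.25, 0) = 41.25, max(-1.25, 0) = 0
Node 0 (S = 85): V_0 = e^(−0.02)·[0.5404·41.2500 + 0.4596·0.0000] = 21.8502

$21.85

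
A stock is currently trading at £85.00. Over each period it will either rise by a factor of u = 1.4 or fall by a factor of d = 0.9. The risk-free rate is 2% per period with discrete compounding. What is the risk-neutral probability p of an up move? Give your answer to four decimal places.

Risk-neutral probability p = (1 + 0.02 − 0.9)/(1.4 − 0.9) = 0.1200/0.5000 = 0.2400

p = 0.2400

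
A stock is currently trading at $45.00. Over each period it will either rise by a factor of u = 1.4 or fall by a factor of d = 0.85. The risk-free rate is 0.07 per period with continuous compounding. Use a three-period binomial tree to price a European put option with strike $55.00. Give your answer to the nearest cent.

Risk-neutral probability p = (e^0.07 − 0.85)/(1.4 − 0.85) = 0.2225/0.5500 = 0.4046
Terminal stock prices: S_uuu = 123.5, S_uud = 74.97, S_udd = 45.52, S_ddd = 27.64
Terminal payoffs (K − S): max(-68.48, 0) = 0, max(-19.97, 0) = 0, max(9.483, 0) = 9.483, max(27.36, 0) = 27.36
Node uu (S = 88.2): V_uu = e^(−0.07)·[0.4046·0.0000 + 0.5954·0.0000] = 0.0000
Node ud (S = 53.55): V_ud = e^(−0.07)·[0.4046·0.0000 + 0.5954·9.4825] = 5.2645
Node dd (S = 32.51): V_dd = e^(−0.07)·[0.4046·9.4825 + 0.5954·27.3644] = 18.7692
Node u (S = 63): V_u = e^(−0.07)·[0.4046·0.0000 + 0.5954·5.2645] = 2.9228
Node d (S = 38.25): V_d = e^(−0.07)·[0.4046·5.2645 + 0.5954·18.7692] = 12.4062
Node 0 (S = 45): V_0 = e^(−0.07)·[0.4046·2.9228 + 0.5954·12.4062] = 7.9902

$7.99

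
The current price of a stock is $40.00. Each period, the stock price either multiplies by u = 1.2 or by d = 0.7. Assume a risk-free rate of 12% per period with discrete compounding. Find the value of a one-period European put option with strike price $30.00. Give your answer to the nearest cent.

$0.29

Risk-neutral probability p = (1 + 0.12 − 0.7)/(1.2 − 0.7) = 0.4200/0.5000 = 0.8400
Terminal stock prices: S_u = 48, S_d = 28
Terminal payoffs (K − S): max(-18, 0) = 0, max(2, 0) = 2
Node 0 (S = 40): V_0 = 1/1.12·[0.8400·0.0000 + 0.1600·2.0000] = 0.2857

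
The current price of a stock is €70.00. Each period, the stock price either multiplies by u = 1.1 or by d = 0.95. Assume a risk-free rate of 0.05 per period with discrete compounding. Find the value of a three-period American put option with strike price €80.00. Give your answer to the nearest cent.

Risk-neutral probability p = (1 + 0.05 − 0.95)/(1.1 − 0.95) = 0.1000/0.1500 = 0.6667
Terminal stock prices: S_uuu = 93.17, S_uud = 80.47, S_udd = 69.49, S_ddd = 60.02
Terminal payoffs (K − S): max(-13.17, 0) = 0, max(-0.465, 0) = 0, max(10.51, 0) = 10.51, max(19.98, 0) = 19.98
Node uu (S = 84.7): continuation = 1/1.05·[0.6667·0.0000 + 0.3333·0.0000] = 0.0000; exercise value = 0.0000 ≤ continuation, so V_uu = 0.0000
Node ud (S = 73.15): continuation = 1/1.05·[0.6667·0.0000 + 0.3333·10.5075] = 3.3357; exercise value = 6.8500 > continuation, so V_ud = 6.8500 (exercise)
Node dd (S = 63.17): continuation = 1/1.05·[0.6667·10.5075 + 0.3333·19.9838] = 13.0155; exercise value = 16.8250 > continuation, so V_dd = 16.8250 (exercise)
Node u (S = 77): continuation = 1/1.05·[0.6667·0.0000 + 0.3333·6.8500] = 2.1746; exercise value = 3.0000 > continuation, so V_u = 3.0000 (exercise)
Node d (S = 66.5): continuation = 1/1.05·[0.6667·6.8500 + 0.3333·16.8250] = 9.6905; exercise value = 13.5000 > continuation, so V_d = 13.5000 (exercise)
Node 0 (S = 70): continuation = 1/1.05·[0.6667·3.0000 + 0.3333·13.5000] = 6.1905; exercise value = 10.0000 > continuation, so V_0 = 10.0000 (exercise)

€10.00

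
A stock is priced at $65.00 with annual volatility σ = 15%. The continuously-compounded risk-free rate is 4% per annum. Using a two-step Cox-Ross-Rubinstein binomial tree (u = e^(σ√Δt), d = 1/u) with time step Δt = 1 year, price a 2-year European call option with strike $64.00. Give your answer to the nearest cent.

$8.28

CRR parameters: u = e^(σ√Δt) = e^(0.15·√1) = 1.1618, d = 1/u = 0.8607
Per-period rate: rΔt = 0.04·1 = 0.04, so R = e^0.04 = 1.0408
Risk-neutral probability p = (e^0.04 − 0.8607)/(1.1618 − 0.8607) = 0.1801/0.3011 = 0.5981
Terminal stock prices: S_uu = 87.74, S_ud = 65, S_dd = 48.15
Terminal payoffs (S − K): max(23.74, 0) = 23.74, max(1, 0) = 1, max(-15.85, 0) = 0
Node u (S = 75.52): V_u = e^(−0.04)·[0.5981·23.7408 + 0.4019·1.0000] = 14.0287
Node d (S = 55.95): V_d = e^(−0.04)·[0.5981·1.0000 + 0.4019·0.0000] = 0.5746
Node 0 (S = 65): V_0 = e^(−0.04)·[0.5981·14.0287 + 0.4019·0.5746] = 8.2834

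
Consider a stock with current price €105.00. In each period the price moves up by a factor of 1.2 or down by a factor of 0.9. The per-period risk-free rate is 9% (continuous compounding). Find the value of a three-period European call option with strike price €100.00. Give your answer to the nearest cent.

€29.45

Risk-neutral probability p = (e^0.09 − 0.9)/(1.2 − 0.9) = 0.1942/0.3000 = 0.6472
Terminal stock prices: S_uuu = 181.4, S_uud = 136.1, S_udd = 102.1, S_ddd = 76.55
Terminal payoffs (S − K): max(81.44, 0) = 81.44, max(36.08, 0) = 36.08, max(2.06, 0) = 2.06, max(-23.45, 0) = 0
Node uu (S = 151.2): V_uu = e^(−0.09)·[0.6472·81.4400 + 0.3528·36.0800] = 59.8069
Node ud (S = 113.4): V_ud = e^(−0.09)·[0.6472·36.0800 + 0.3528·2.0600] = 22.0069
Node dd (S = 85.05): V_dd = e^(−0.09)·[0.6472·2.0600 + 0.3528·0.0000] = 1.2186
Node u (S = 126): V_u = e^(−0.09)·[0.6472·59.8069 + 0.3528·22.0069] = 42.4730
Node d (S = 94.5): V_d = e^(−0.09)·[0.6472·22.0069 + 0.3528·1.2186] = 13.4108
Node 0 (S = 105): V_0 = e^(−0.09)·[0.6472·42.4730 + 0.3528·13.4108] = 29.4480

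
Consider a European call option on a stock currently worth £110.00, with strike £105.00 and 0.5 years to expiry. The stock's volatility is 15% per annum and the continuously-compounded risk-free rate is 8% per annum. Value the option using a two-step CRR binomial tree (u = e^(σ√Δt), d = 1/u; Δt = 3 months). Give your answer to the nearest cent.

£10.58

CRR parameters: u = e^(σ√Δt) = e^(0.15·√0.25) = 1.0779, d = 1/u = 0.9277
Per-period rate: rΔt = 0.08·0.25 = 0.02, so R = e^0.02 = 1.0202
Risk-neutral probability p = (e^0.02 − 0.9277)/(1.0779 − 0.9277) = 0.0925/0.1501 = 0.6158
Terminal stock prices: S_uu = 127.8, S_ud = 110, S_dd = 94.68
Terminal payoffs (S − K): max(22.8, 0) = 22.8, max(5, 0) = 5, max(-10.32, 0) = 0
Node u (S = 118.6): V_u = e^(−0.02)·[0.6158·22.8018 + 0.3842·5.0000] = 15.6464
Node d (S = 102.1): V_d = e^(−0.02)·[0.6158·5.0000 + 0.3842·0.0000] = 3.0181
Node 0 (S = 110): V_0 = e^(−0.02)·[0.6158·15.6464 + 0.3842·3.0181] = 10.5809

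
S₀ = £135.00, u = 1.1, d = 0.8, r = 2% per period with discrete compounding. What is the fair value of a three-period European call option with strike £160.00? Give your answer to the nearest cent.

£7.32

Risk-neutral probability p = (1 + 0.02 − 0.8)/(1.1 − 0.8) = 0.2200/0.3000 = 0.7333
Terminal stock prices: S_uuu = 179.7, S_uud = 130.7, S_udd = 95.04, S_ddd = 69.12
Terminal payoffs (S − K): max(19.69, 0) = 19.69, max(-29.32, 0) = 0, max(-64.96, 0) = 0, max(-90.88, 0) = 0
Node uu (S = 163.4): V_uu = 1/1.02·[0.7333·19.6850 + 0.2667·0.0000] = 14.1526
Node ud (S = 118.8): V_ud = 1/1.02·[0.7333·0.0000 + 0.2667·0.0000] = 0.0000
Node dd (S = 86.4): V_dd = 1/1.02·[0.7333·0.0000 + 0.2667·0.0000] = 0.0000
Node u (S = 148.5): V_u = 1/1.02·[0.7333·14.1526 + 0.2667·0.0000] = 10.1751
Node d (S = 108): V_d = 1/1.02·[0.7333·0.0000 + 0.2667·0.0000] = 0.0000
Node 0 (S = 135): V_0 = 1/1.02·[0.7333·10.1751 + 0.2667·0.0000] = 7.3154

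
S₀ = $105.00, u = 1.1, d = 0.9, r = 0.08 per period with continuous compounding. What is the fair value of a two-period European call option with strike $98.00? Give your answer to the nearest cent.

Risk-neutral probability p = (e^0.08 − 0.9)/(1.1 − 0.9) = 0.1833/0.2000 = 0.9164
Terminal stock prices: S_uu = 127.1, S_ud = 104, S_dd = 85.05
Terminal payoffs (S − K): max(29.05, 0) = 29.05, max(5.95, 0) = 5.95, max(-12.95, 0) = 0
Node u (S = 115.5): V_u = e^(−0.08)·[0.9164·29.0500 + 0.0836·5.9500] = 25.0346
Node d (S = 94.5): V_d = e^(−0.08)·[0.9164·5.9500 + 0.0836·0.0000] = 5.0336
Node 0 (S = 105): V_0 = e^(−0.08)·[0.9164·25.0346 + 0.0836·5.0336] = 21.5670

$21.57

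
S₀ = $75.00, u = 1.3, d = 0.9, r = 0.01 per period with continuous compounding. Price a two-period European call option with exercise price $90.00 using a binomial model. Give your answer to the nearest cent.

$2.73

Risk-neutral probability p = (e^0.01 − 0.9)/(1.3 − 0.9) = 0.1101/0.4000 = 0.2751
Terminal stock prices: S_uu = 126.8, S_ud = 87.75, S_dd = 60.75
Terminal payoffs (S − K): max(36.75, 0) = 36.75, max(-2.25, 0) = 0, max(-29.25, 0) = 0
Node u (S = 97.5): V_u = e^(−0.01)·[0.2751·36.7500 + 0.7249·0.0000] = 10.0103
Node d (S = 67.5): V_d = e^(−0.01)·[0.2751·0.0000 + 0.7249·0.0000] = 0.0000
Node 0 (S = 75): V_0 = e^(−0.01)·[0.2751·10.0103 + 0.7249·0.0000] = 2.7267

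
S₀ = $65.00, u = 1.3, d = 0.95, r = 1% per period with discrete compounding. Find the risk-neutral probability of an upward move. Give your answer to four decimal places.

Risk-neutral probability p = (1 + 0.01 − 0.95)/(1.3 − 0.95) = 0.0600/0.3500 = 0.1714

p = 0.1714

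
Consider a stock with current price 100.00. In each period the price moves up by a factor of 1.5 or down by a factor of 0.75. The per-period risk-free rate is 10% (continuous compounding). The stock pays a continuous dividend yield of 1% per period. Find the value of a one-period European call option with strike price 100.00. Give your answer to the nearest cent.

20.76

Per-period risk-free factor R = e^0.1 = 1.1052; dividend-adjusted growth = e^(0.1−0.01) = 1.0942.
Risk-neutral probability p = (1.0942 − 0.75)/(1.5 − 0.75) = 0.3442/0.7500 = 0.4589
Terminal stock prices: S_u = 150, S_d = 75
Terminal payoffs (S − K): max(50, 0) = 50, max(-25, 0) = 0
Node 0 (S = 100): V_0 = e^(−0.1)·[0.4589·50.0000 + 0.5411·0.0000] = 20.7615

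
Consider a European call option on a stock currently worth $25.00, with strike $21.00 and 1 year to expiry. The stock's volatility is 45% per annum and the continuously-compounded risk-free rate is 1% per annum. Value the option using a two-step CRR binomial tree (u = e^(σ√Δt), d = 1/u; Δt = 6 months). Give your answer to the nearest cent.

CRR parameters: u = e^(σ√Δt) = e^(0.45·√0.5) = 1.3746, d = 1/u = 0.7275
Per-period rate: rΔt = 0.01·0.5 = 0.005, so R = e^0.005 = 1.0050
Risk-neutral probability p = (e^0.005 − 0.7275)/(1.3746 − 0.7275) = 0.2776/0.6472 = 0.4289
Terminal stock prices: S_uu = 47.24, S_ud = 25, S_dd = 13.23
Terminal payoffs (S − K): max(26.24, 0) = 26.24, max(4, 0) = 4, max(-7.77, 0) = 0
Node u (S = 34.37): V_u = e^(−0.005)·[0.4289·26.2415 + 0.5711·4.0000] = 13.4710
Node d (S = 18.19): V_d = e^(−0.005)·[0.4289·4.0000 + 0.5711·0.0000] = 1.7069
Node 0 (S = 25): V_0 = e^(−0.005)·[0.4289·13.4710 + 0.5711·1.7069] = 6.7183

$6.72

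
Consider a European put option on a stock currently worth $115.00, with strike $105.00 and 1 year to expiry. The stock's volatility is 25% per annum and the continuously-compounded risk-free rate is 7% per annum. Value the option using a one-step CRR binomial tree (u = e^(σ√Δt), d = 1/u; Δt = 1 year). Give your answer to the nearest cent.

$6.03

CRR parameters: u = e^(σ√Δt) = e^(0.25·√1) = 1.2840, d = 1/u = 0.7788
Per-period rate: rΔt = 0.07·1 = 0.07, so R = e^0.07 = 1.0725
Risk-neutral probability p = (e^0.07 − 0.7788)/(1.2840 − 0.7788) = 0.2937/0.5052 = 0.5813
Terminal stock prices: S_u = 147.7, S_d = 89.56
Terminal payoffs (K − S): max(-42.66, 0) = 0, max(15.44, 0) = 15.44
Node 0 (S = 115): V_0 = e^(−0.07)·[0.5813·0.0000 + 0.4187·15.4379] = 6.0263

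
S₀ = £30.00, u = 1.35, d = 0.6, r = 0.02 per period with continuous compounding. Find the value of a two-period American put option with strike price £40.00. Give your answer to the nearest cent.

Risk-neutral probability p = (e^0.02 − 0.6)/(1.35 − 0.6) = 0.4202/0.7500 = 0.5603
Terminal stock prices: S_uu = 54.68, S_ud = 24.3, S_dd = 10.8
Terminal payoffs (K − S): max(-14.68, 0) = 0, max(15.7, 0) = 15.7, max(29.2, 0) = 29.2
Node u (S = 40.5): continuation = e^(−0.02)·[0.5603·0.0000 + 0.4397·15.7000] = 6.7671; exercise value = 0.0000 ≤ continuation, so V_u = 6.7671
Node d (S = 18): continuation = e^(−0.02)·[0.5603·15.7000 + 0.4397·29.2000] = 21.2079; exercise value = 22.0000 > continuation, so V_d = 22.0000 (exercise)
Node 0 (S = 30): continuation = e^(−0.02)·[0.5603·6.7671 + 0.4397·22.0000] = 13.1988; exercise value = 10.0000 ≤ continuation, so V_0 = 13.1988

£13.20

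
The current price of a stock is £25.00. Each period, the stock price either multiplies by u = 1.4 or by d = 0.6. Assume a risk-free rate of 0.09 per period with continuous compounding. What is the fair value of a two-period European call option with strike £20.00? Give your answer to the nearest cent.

Risk-neutral probability p = (e^0.09 − 0.6)/(1.4 − 0.6) = 0.4942/0.8000 = 0.6177
Terminal stock prices: S_uu = 49, S_ud = 21, S_dd = 9
Terminal payoffs (S − K): max(29, 0) = 29, max(1, 0) = 1, max(-11, 0) = 0
Node u (S = 35): V_u = e^(−0.09)·[0.6177·29.0000 + 0.3823·1.0000] = 16.7214
Node d (S = 15): V_d = e^(−0.09)·[0.6177·1.0000 + 0.3823·0.0000] = 0.5646
Node 0 (S = 25): V_0 = e^(−0.09)·[0.6177·16.7214 + 0.3823·0.5646] = 9.6373

£9.64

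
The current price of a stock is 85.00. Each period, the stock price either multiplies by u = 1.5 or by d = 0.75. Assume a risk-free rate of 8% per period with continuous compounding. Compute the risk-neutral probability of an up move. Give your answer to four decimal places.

p = 0.4444

Risk-neutral probability p = (e^0.08 − 0.75)/(1.5 − 0.75) = 0.3333/0.7500 = 0.4444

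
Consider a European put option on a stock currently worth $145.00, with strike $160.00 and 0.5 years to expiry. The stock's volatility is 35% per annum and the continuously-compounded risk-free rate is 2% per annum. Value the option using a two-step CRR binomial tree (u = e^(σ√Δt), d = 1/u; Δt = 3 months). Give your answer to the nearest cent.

$23.44

CRR parameters: u = e^(σ√Δt) = e^(0.35·√0.25) = 1.1912, d = 1/u = 0.8395
Per-period rate: rΔt = 0.02·0.25 = 0.005, so R = e^0.005 = 1.0050
Risk-neutral probability p = (e^0.005 − 0.8395)/(1.1912 − 0.8395) = 0.1656/0.3518 = 0.4706
Terminal stock prices: S_uu = 205.8, S_ud = 145, S_dd = 102.2
Terminal payoffs (K − S): max(-45.76, 0) = 0, max(15, 0) = 15, max(57.82, 0) = 57.82
Node u (S = 172.7): V_u = e^(−0.005)·[0.4706·0.0000 + 0.5294·15.0000] = 7.9012
Node d (S = 121.7): V_d = e^(−0.005)·[0.4706·15.0000 + 0.5294·57.8202] = 37.4807
Node 0 (S = 145): V_0 = e^(−0.005)·[0.4706·7.9012 + 0.5294·37.4807] = 23.4428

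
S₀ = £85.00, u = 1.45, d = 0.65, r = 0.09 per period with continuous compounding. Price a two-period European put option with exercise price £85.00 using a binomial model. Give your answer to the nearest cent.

Risk-neutral probability p = (e^0.09 − 0.65)/(1.45 − 0.65) = 0.4442/0.8000 = 0.5552
Terminal stock prices: S_uu = 178.7, S_ud = 80.11, S_dd = 35.91
Terminal payoffs (K − S): max(-93.71, 0) = 0, max(4.888, 0) = 4.888, max(49.09, 0) = 49.09
Node u (S = 123.2): V_u = e^(−0.09)·[0.5552·0.0000 + 0.4448·4.8875] = 1.9868
Node d (S = 55.25): V_d = e^(−0.09)·[0.5552·4.8875 + 0.4448·49.0875] = 22.4342
Node 0 (S = 85): V_0 = e^(−0.09)·[0.5552·1.9868 + 0.4448·22.4342] = 10.1276

£10.13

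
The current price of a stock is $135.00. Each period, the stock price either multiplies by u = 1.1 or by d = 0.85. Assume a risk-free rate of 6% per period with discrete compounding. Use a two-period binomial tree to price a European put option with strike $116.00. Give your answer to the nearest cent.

$0.42

Risk-neutral probability p = (1 + 0.06 − 0.85)/(1.1 − 0.85) = 0.2100/0.2500 = 0.8400
Terminal stock prices: S_uu = 163.4, S_ud = 126.2, S_dd = 97.54
Terminal payoffs (K − S): max(-47.35, 0) = 0, max(-10.22, 0) = 0, max(18.46, 0) = 18.46
Node u (S = 148.5): V_u = 1/1.06·[0.8400·0.0000 + 0.1600·0.0000] = 0.0000
Node d (S = 114.8): V_d = 1/1.06·[0.8400·0.0000 + 0.1600·18.4625] = 2.7868
Node 0 (S = 135): V_0 = 1/1.06·[0.8400·0.0000 + 0.1600·2.7868] = 0.4206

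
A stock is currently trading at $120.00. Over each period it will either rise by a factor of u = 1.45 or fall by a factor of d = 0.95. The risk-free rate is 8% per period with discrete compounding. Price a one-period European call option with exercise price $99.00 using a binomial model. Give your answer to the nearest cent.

$28.33

Risk-neutral probability p = (1 + 0.08 − 0.95)/(1.45 − 0.95) = 0.1300/0.5000 = 0.2600
Terminal stock prices: S_u = 174, S_d = 114
Terminal payoffs (S − K): max(75, 0) = 75, max(15, 0) = 15
Node 0 (S = 120): V_0 = 1/1.08·[0.2600·75.0000 + 0.7400·15.0000] = 28.3333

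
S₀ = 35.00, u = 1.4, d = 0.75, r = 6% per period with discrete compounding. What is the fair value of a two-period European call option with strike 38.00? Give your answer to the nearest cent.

6.19

Risk-neutral probability p = (1 + 0.06 − 0.75)/(1.4 − 0.75) = 0.3100/0.6500 = 0.4769
Terminal stock prices: S_uu = 68.6, S_ud = 36.75, S_dd = 19.69
Terminal payoffs (S − K): max(30.6, 0) = 30.6, max(-1.25, 0) = 0, max(-18.31, 0) = 0
Node u (S = 49): V_u = 1/1.06·[0.4769·30.6000 + 0.5231·0.0000] = 13.7678
Node d (S = 26.25): V_d = 1/1.06·[0.4769·0.0000 + 0.5231·0.0000] = 0.0000
Node 0 (S = 35): V_0 = 1/1.06·[0.4769·13.7678 + 0.5231·0.0000] = 6.1945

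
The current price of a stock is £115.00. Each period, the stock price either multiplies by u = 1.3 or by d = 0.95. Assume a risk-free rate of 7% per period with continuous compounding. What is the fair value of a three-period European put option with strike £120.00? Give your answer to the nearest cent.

Risk-neutral probability p = (e^0.07 − 0.95)/(1.3 − 0.95) = 0.1225/0.3500 = 0.3500
Terminal stock prices: S_uuu = 252.7, S_uud = 184.6, S_udd = 134.9, S_ddd = 98.6
Terminal payoffs (K − S): max(-132.7, 0) = 0, max(-64.63, 0) = 0, max(-14.92, 0) = 0, max(21.4, 0) = 21.4
Node uu (S = 194.4): V_uu = e^(−0.07)·[0.3500·0.0000 + 0.6500·0.0000] = 0.0000
Node ud (S = 142): V_ud = e^(−0.07)·[0.3500·0.0000 + 0.6500·0.0000] = 0.0000
Node dd (S = 103.8): V_dd = e^(−0.07)·[0.3500·0.0000 + 0.6500·21.4019] = 12.9703
Node u (S = 149.5): V_u = e^(−0.07)·[0.3500·0.0000 + 0.6500·0.0000] = 0.0000
Node d (S = 109.2): V_d = e^(−0.07)·[0.3500·0.0000 + 0.6500·12.9703] = 7.8604
Node 0 (S = 115): V_0 = e^(−0.07)·[0.3500·0.0000 + 0.6500·7.8604] = 4.7637

£4.76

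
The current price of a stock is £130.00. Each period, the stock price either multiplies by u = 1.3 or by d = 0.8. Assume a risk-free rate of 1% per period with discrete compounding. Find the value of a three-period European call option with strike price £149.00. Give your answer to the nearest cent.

Risk-neutral probability p = (1 + 0.01 − 0.8)/(1.3 − 0.8) = 0.2100/0.5000 = 0.4200
Terminal stock prices: S_uuu = 285.6, S_uud = 175.8, S_udd = 108.2, S_ddd = 66.56
Terminal payoffs (S − K): max(136.6, 0) = 136.6, max(26.76, 0) = 26.76, max(-40.84, 0) = 0, max(-82.44, 0) = 0
Node uu (S = 219.7): V_uu = 1/1.01·[0.4200·136.6100 + 0.5800·26.7600] = 72.1752
Node ud (S = 135.2): V_ud = 1/1.01·[0.4200·26.7600 + 0.5800·0.0000] = 11.1279
Node dd (S = 83.2): V_dd = 1/1.01·[0.4200·0.0000 + 0.5800·0.0000] = 0.0000
Node u (S = 169): V_u = 1/1.01·[0.4200·72.1752 + 0.5800·11.1279] = 36.4038
Node d (S = 104): V_d = 1/1.01·[0.4200·11.1279 + 0.5800·0.0000] = 4.6275
Node 0 (S = 130): V_0 = 1/1.01·[0.4200·36.4038 + 0.5800·4.6275] = 17.7955

£17.80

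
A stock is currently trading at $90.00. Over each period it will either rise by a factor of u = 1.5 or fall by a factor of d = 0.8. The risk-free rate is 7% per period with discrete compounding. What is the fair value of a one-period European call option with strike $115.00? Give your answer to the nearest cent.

Risk-neutral probability p = (1 + 0.07 − 0.8)/(1.5 − 0.8) = 0.2700/0.7000 = 0.3857
Terminal stock prices: S_u = 135, S_d = 72
Terminal payoffs (S − K): max(20, 0) = 20, max(-43, 0) = 0
Node 0 (S = 90): V_0 = 1/1.07·[0.3857·20.0000 + 0.6143·0.0000] = 7.2096

$7.21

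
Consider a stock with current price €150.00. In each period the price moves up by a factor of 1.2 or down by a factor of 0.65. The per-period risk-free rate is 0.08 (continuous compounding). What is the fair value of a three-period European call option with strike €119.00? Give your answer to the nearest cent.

€60.57

Risk-neutral probability p = (e^0.08 − 0.65)/(1.2 − 0.65) = 0.4333/0.5500 = 0.7878
Terminal stock prices: S_uuu = 259.2, S_uud = 140.4, S_udd = 76.05, S_ddd = 41.19
Terminal payoffs (S − K): max(140.2, 0) = 140.2, max(21.4, 0) = 21.4, max(-42.95, 0) = 0, max(-77.81, 0) = 0
Node uu (S = 216): V_uu = e^(−0.08)·[0.7878·140.2000 + 0.2122·21.4000] = 106.1492
Node ud (S = 117): V_ud = e^(−0.08)·[0.7878·21.4000 + 0.2122·0.0000] = 15.5626
Node dd (S = 63.38): V_dd = e^(−0.08)·[0.7878·0.0000 + 0.2122·0.0000] = 0.0000
Node u (S = 180): V_u = e^(−0.08)·[0.7878·106.1492 + 0.2122·15.5626] = 80.2430
Node d (S = 97.5): V_d = e^(−0.08)·[0.7878·15.5626 + 0.2122·0.0000] = 11.3176
Node 0 (S = 150): V_0 = e^(−0.08)·[0.7878·80.2430 + 0.2122·11.3176] = 60.5718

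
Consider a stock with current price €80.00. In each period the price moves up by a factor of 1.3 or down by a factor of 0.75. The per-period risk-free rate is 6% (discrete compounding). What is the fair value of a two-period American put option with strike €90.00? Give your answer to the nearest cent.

€14.98

Risk-neutral probability p = (1 + 0.06 − 0.75)/(1.3 − 0.75) = 0.3100/0.5500 = 0.5636
Terminal stock prices: S_uu = 135.2, S_ud = 78, S_dd = 45
Terminal payoffs (K − S): max(-45.2, 0) = 0, max(12, 0) = 12, max(45, 0) = 45
Node u (S = 104): continuation = 1/1.06·[0.5636·0.0000 + 0.4364·12.0000] = 4.9400; exercise value = 0.0000 ≤ continuation, so V_u = 4.9400
Node d (S = 60): continuation = 1/1.06·[0.5636·12.0000 + 0.4364·45.0000] = 24.9057; exercise value = 30.0000 > continuation, so V_d = 30.0000 (exercise)
Node 0 (S = 80): continuation = 1/1.06·[0.5636·4.9400 + 0.4364·30.0000] = 14.9767; exercise value = 10.0000 ≤ continuation, so V_0 = 14.9767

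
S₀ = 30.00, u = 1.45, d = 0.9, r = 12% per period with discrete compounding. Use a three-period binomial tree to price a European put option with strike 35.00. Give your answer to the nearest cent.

2.02

Risk-neutral probability p = (1 + 0.12 − 0.9)/(1.45 − 0.9) = 0.2200/0.5500 = 0.4000
Terminal stock prices: S_uuu = 91.46, S_uud = 56.77, S_udd = 35.23, S_ddd = 21.87
Terminal payoffs (K − S): max(-56.46, 0) = 0, max(-21.77, 0) = 0, max(-0.235, 0) = 0, max(13.13, 0) = 13.13
Node uu (S = 63.08): V_uu = 1/1.12·[0.4000·0.0000 + 0.6000·0.0000] = 0.0000
Node ud (S = 39.15): V_ud = 1/1.12·[0.4000·0.0000 + 0.6000·0.0000] = 0.0000
Node dd (S = 24.3): V_dd = 1/1.12·[0.4000·0.0000 + 0.6000·13.1300] = 7.0339
Node u (S = 43.5): V_u = 1/1.12·[0.4000·0.0000 + 0.6000·0.0000] = 0.0000
Node d (S = 27): V_d = 1/1.12·[0.4000·0.0000 + 0.6000·7.0339] = 3.7682
Node 0 (S = 30): V_0 = 1/1.12·[0.4000·0.0000 + 0.6000·3.7682] = 2.0187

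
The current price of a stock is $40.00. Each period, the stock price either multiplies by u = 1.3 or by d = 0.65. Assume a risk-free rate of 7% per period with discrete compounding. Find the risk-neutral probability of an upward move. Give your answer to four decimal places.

Risk-neutral probability p = (1 + 0.07 − 0.65)/(1.3 − 0.65) = 0.4200/0.6500 = 0.6462

p = 0.6462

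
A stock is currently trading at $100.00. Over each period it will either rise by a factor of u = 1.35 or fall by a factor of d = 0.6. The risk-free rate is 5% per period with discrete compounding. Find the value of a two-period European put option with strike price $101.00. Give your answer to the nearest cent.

$18.14

Risk-neutral probability p = (1 + 0.05 − 0.6)/(1.35 − 0.6) = 0.4500/0.7500 = 0.6000
Terminal stock prices: S_uu = 182.3, S_ud = 81, S_dd = 36
Terminal payoffs (K − S): max(-81.25, 0) = 0, max(20, 0) = 20, max(65, 0) = 65
Node u (S = 135): V_u = 1/1.05·[0.6000·0.0000 + 0.4000·20.0000] = 7.6190
Node d (S = 60): V_d = 1/1.05·[0.6000·20.0000 + 0.4000·65.0000] = 36.1905
Node 0 (S = 100): V_0 = 1/1.05·[0.6000·7.6190 + 0.4000·36.1905] = 18.1406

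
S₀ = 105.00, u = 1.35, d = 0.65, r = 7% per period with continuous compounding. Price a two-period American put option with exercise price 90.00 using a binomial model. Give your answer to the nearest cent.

Risk-neutral probability p = (e^0.07 − 0.65)/(1.35 − 0.65) = 0.4225/0.7000 = 0.6036
Terminal stock prices: S_uu = 191.4, S_ud = 92.14, S_dd = 44.36
Terminal payoffs (K − S): max(-101.4, 0) = 0, max(-2.138, 0) = 0, max(45.64, 0) = 45.64
Node u (S = 141.8): continuation = e^(−0.07)·[0.6036·0.0000 + 0.3964·0.0000] = 0.0000; exercise value = 0.0000 ≤ continuation, so V_u = 0.0000
Node d (S = 68.25): continuation = e^(−0.07)·[0.6036·0.0000 + 0.3964·45.6375] = 16.8684; exercise value = 21.7500 > continuation, so V_d = 21.7500 (exercise)
Node 0 (S = 105): continuation = e^(−0.07)·[0.6036·0.0000 + 0.3964·21.7500] = 8.0392; exercise value = 0.0000 ≤ continuation, so V_0 = 8.0392

8.04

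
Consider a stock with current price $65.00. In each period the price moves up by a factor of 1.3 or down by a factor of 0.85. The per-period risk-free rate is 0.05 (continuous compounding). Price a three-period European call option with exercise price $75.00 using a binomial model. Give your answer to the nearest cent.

Risk-neutral probability p = (e^0.05 − 0.85)/(1.3 − 0.85) = 0.2013/0.4500 = 0.4473
Terminal stock prices: S_uuu = 142.8, S_uud = 93.37, S_udd = 61.05, S_ddd = 39.92
Terminal payoffs (S − K): max(67.81, 0) = 67.81, max(18.37, 0) = 18.37, max(-13.95, 0) = 0, max(-35.08, 0) = 0
Node uu (S = 109.9): V_uu = e^(−0.05)·[0.4473·67.8050 + 0.5527·18.3725] = 38.5078
Node ud (S = 71.83): V_ud = e^(−0.05)·[0.4473·18.3725 + 0.5527·0.0000] = 7.8167
Node dd (S = 46.96): V_dd = e^(−0.05)·[0.4473·0.0000 + 0.5527·0.0000] = 0.0000
Node u (S = 84.5): V_u = e^(−0.05)·[0.4473·38.5078 + 0.5527·7.8167] = 20.4932
Node d (S = 55.25): V_d = e^(−0.05)·[0.4473·7.8167 + 0.5527·0.0000] = 3.3257
Node 0 (S = 65): V_0 = e^(−0.05)·[0.4473·20.4932 + 0.5527·3.3257] = 10.4675

$10.47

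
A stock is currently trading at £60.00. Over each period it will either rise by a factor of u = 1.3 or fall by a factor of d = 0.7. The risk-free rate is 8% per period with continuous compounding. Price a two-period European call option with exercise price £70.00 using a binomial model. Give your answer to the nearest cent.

Risk-neutral probability p = (e^0.08 − 0.7)/(1.3 − 0.7) = 0.3833/0.6000 = 0.6388
Terminal stock prices: S_uu = 101.4, S_ud = 54.6, S_dd = 29.4
Terminal payoffs (S − K): max(31.4, 0) = 31.4, max(-15.4, 0) = 0, max(-40.6, 0) = 0
Node u (S = 78): V_u = e^(−0.08)·[0.6388·31.4000 + 0.3612·0.0000] = 18.5165
Node d (S = 42): V_d = e^(−0.08)·[0.6388·0.0000 + 0.3612·0.0000] = 0.0000
Node 0 (S = 60): V_0 = e^(−0.08)·[0.6388·18.5165 + 0.3612·0.0000] = 10.9191

£10.92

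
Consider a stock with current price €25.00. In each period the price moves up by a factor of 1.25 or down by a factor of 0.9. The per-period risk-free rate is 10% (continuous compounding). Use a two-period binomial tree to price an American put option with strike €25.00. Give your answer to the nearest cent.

Risk-neutral probability p = (e^0.1 − 0.9)/(1.25 − 0.9) = 0.2052/0.3500 = 0.5862
Terminal stock prices: S_uu = 39.06, S_ud = 28.12, S_dd = 20.25
Terminal payoffs (K − S): max(-14.06, 0) = 0, max(-3.125, 0) = 0, max(4.75, 0) = 4.75
Node u (S = 31.25): continuation = e^(−0.1)·[0.5862·0.0000 + 0.4138·0.0000] = 0.0000; exercise value = 0.0000 ≤ continuation, so V_u = 0.0000
Node d (S = 22.5): continuation = e^(−0.1)·[0.5862·0.0000 + 0.4138·4.7500] = 1.7785; exercise value = 2.5000 > continuation, so V_d = 2.5000 (exercise)
Node 0 (S = 25): continuation = e^(−0.1)·[0.5862·0.0000 + 0.4138·2.5000] = 0.9360; exercise value = 0.0000 ≤ continuation, so V_0 = 0.9360

€0.94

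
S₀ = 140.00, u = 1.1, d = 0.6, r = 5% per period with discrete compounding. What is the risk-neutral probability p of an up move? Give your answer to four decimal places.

Risk-neutral probability p = (1 + 0.05 − 0.6)/(1.1 − 0.6) = 0.4500/0.5000 = 0.9000

p = 0.9000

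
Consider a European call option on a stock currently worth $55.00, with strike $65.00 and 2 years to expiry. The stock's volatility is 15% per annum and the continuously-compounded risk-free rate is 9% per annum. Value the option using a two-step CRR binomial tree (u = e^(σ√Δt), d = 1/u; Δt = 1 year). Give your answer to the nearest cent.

$4.64

CRR parameters: u = e^(σ√Δt) = e^(0.15·√1) = 1.1618, d = 1/u = 0.8607
Per-period rate: rΔt = 0.09·1 = 0.09, so R = e^0.09 = 1.0942
Risk-neutral probability p = (e^0.09 − 0.8607)/(1.1618 − 0.8607) = 0.2335/0.3011 = 0.7753
Terminal stock prices: S_uu = 74.24, S_ud = 55, S_dd = 40.75
Terminal payoffs (S − K): max(9.242, 0) = 9.242, max(-10, 0) = 0, max(-24.25, 0) = 0
Node u (S = 63.9): V_u = e^(−0.09)·[0.7753·9.2422 + 0.2247·0.0000] = 6.5489
Node d (S = 47.34): V_d = e^(−0.09)·[0.7753·0.0000 + 0.2247·0.0000] = 0.0000
Node 0 (S = 55): V_0 = e^(−0.09)·[0.7753·6.5489 + 0.2247·0.0000] = 4.6404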